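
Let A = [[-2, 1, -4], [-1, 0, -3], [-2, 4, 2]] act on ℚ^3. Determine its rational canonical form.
R = [[0, 0, 0], [1, 0, -1], [0, 1, 0]]

The invariant factors of A (the non-unit diagonal entries of the Smith normal form of xI - A over ℚ[x]) are x(x^2 + 1), each dividing the next. The characteristic polynomial is their product, x(x^2 + 1).

The rational canonical form is the block-diagonal matrix of companion matrices C(f_i):
R = [[0, 0, 0], [1, 0, -1], [0, 1, 0]].

Note the characteristic polynomial does not split into linear factors over ℚ, so A has no Jordan form over ℚ; the rational canonical form exists over any field.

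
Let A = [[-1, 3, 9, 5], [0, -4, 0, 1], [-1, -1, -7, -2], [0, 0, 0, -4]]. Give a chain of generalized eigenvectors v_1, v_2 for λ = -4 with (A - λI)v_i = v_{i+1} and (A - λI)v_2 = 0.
v_1 = [[-2, 0, 1, 0]]^T, v_2 = [[3, 0, -1, 0]]^T

We seek v_1 ∈ ker((A + 4I)^2) \ ker(A + 4I), then set v_{i+1} = (A + 4I) v_i.

One such chain is v_1 = [[-2, 0, 1, 0]]^T, v_2 = [[3, 0, -1, 0]]^T. Check: (A + 4I) v_2 = [[0, 0, 0, 0]]^T = 0.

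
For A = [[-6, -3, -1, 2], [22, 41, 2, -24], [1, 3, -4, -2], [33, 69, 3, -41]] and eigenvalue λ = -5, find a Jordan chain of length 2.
We seek v_1 ∈ ker((A + 5I)^2) \ ker(A + 5I), then set v_{i+1} = (A + 5I) v_i.

One such chain is v_1 = [[0, 0, -1, 0]]^T, v_2 = [[1, -2, -1, -3]]^T. Check: (A + 5I) v_2 = [[0, 0, 0, 0]]^T = 0.

v_1 = [[0, 0, -1, 0]]^T, v_2 = [[1, -2, -1, -3]]^T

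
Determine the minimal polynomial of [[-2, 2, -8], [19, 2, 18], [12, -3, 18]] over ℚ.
The characteristic polynomial factors as (x - 6)^3. The minimal polynomial is ∏(x - λ)^{k_λ} where k_λ is the size of the largest Jordan block at λ.

For λ = 6: rank(A - 6I) = 2, and the largest Jordan block has size 3 (the smallest k with rank((A - 6I)^k) = rank((A - 6I)^(k+1))).

So m_A(x) = (x - 6)^3.

m_A(x) = (x - 6)^3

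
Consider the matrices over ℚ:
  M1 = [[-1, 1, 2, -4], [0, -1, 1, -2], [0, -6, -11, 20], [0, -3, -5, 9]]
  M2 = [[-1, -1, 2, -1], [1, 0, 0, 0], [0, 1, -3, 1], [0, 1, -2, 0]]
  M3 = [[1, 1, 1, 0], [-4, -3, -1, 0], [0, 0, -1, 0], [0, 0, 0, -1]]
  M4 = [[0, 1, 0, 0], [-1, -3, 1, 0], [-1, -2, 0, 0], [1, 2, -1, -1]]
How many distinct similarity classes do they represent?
1 class: {M1, M2, M3, M4}

Characteristic polynomials: χ_{M1} = (x + 1)^4, χ_{M2} = (x + 1)^4, χ_{M3} = (x + 1)^4, χ_{M4} = (x + 1)^4.

{M1, M2, M3, M4}: invariant factors x + 1, (x + 1)^3.

Matrices are similar if and only if their invariant-factor lists agree; the partition into similarity classes is {M1, M2, M3, M4}.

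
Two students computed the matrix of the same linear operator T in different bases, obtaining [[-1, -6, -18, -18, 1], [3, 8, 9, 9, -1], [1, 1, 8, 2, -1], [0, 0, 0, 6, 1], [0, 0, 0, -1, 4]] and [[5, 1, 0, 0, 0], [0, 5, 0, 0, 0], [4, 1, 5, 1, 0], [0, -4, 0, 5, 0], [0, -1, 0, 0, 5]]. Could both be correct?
Both have characteristic polynomial (x - 5)^5, but the minimal polynomial of A is (x - 5)^3 while the minimal polynomial of B is (x - 5)^2. The minimal polynomial is a similarity invariant, so A and B are not similar.

No.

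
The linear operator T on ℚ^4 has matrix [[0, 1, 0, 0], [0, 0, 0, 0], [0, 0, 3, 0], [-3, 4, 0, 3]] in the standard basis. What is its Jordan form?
J = [[0, 1, 0, 0], [0, 0, 0, 0], [0, 0, 3, 0], [0, 0, 0, 3]]

The characteristic polynomial is det(xI - A) = x^2(x - 3)^2, so the eigenvalues are 0 (algebraic multiplicity 2), 3 (algebraic multiplicity 2).

For λ = 0: rank(A) = 3, rank(A^2) = 2. The eigenspace has dimension 4 - 3 = 1, so there is 1 Jordan block; the rank sequence gives block sizes [2].

For λ = 3: rank(A - 3I) = 2. The eigenspace has dimension 4 - 2 = 2, so there are 2 Jordan blocks; the rank sequence gives block sizes [1, 1].

Assembling the blocks gives the Jordan form J above.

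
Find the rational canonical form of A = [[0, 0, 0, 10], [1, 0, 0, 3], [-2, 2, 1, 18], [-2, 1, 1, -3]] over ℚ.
The invariant factors of A (the non-unit diagonal entries of the Smith normal form of xI - A over ℚ[x]) are (x + 2)(x^3 - 4x - 5), each dividing the next. The characteristic polynomial is their product, (x + 2)(x^3 - 4x - 5).

The rational canonical form is the block-diagonal matrix of companion matrices C(f_i):
R = [[0, 0, 0, 10], [1, 0, 0, 13], [0, 1, 0, 4], [0, 0, 1, -2]].

Note the characteristic polynomial does not split into linear factors over ℚ, so A has no Jordan form over ℚ; the rational canonical form exists over any field.

R = [[0, 0, 0, 10], [1, 0, 0, 13], [0, 1, 0, 4], [0, 0, 1, -2]]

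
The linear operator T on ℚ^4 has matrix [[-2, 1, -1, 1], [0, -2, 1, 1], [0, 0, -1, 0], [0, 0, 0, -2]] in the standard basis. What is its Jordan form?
J = [[-2, 1, 0, 0], [0, -2, 1, 0], [0, 0, -2, 0], [0, 0, 0, -1]]

The characteristic polynomial is det(xI - A) = (x + 1)(x + 2)^3, so the eigenvalues are -2 (algebraic multiplicity 3), -1 (algebraic multiplicity 1).

For λ = -2: rank(A + 2I) = 3, rank((A + 2I)^2) = 2, rank((A + 2I)^3) = 1. The eigenspace has dimension 4 - 3 = 1, so there is 1 Jordan block; the rank sequence gives block sizes [3].

For λ = -1: algebraic multiplicity 1 gives one 1×1 block.

Assembling the blocks gives the Jordan form J above.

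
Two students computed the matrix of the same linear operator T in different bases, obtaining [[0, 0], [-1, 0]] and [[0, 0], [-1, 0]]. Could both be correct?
Yes.

Two matrices over a field are similar if and only if they have the same invariant factors.

Both A and B have characteristic polynomial x^2 and minimal polynomial x^2. Computing further, both have invariant factors x^2. Hence A and B are similar.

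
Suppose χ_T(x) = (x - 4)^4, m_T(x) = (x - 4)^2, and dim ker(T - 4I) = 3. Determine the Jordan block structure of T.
λ = 4: algebraic multiplicity 4 (exponent in χ_T), largest block size 2 (exponent in m_T), 3 blocks (geometric multiplicity). These force block sizes [2, 1, 1].

Jordan blocks: (4, 2), (4, 1), (4, 1)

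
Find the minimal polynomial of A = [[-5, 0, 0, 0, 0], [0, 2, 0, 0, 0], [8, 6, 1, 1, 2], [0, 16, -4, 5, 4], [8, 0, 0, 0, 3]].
The characteristic polynomial factors as (x - 3)^3(x - 2)(x + 5). The minimal polynomial is ∏(x - λ)^{k_λ} where k_λ is the size of the largest Jordan block at λ.

For λ = -5: rank(A + 5I) = 4, and the largest Jordan block has size 1 (the smallest k with rank((A + 5I)^k) = rank((A + 5I)^(k+1))).
For λ = 2: rank(A - 2I) = 4, and the largest Jordan block has size 1 (the smallest k with rank((A - 2I)^k) = rank((A - 2I)^(k+1))).
For λ = 3: rank(A - 3I) = 3, and the largest Jordan block has size 2 (the smallest k with rank((A - 3I)^k) = rank((A - 3I)^(k+1))).

So m_A(x) = (x - 3)^2(x - 2)(x + 5).

m_A(x) = (x - 3)^2(x - 2)(x + 5)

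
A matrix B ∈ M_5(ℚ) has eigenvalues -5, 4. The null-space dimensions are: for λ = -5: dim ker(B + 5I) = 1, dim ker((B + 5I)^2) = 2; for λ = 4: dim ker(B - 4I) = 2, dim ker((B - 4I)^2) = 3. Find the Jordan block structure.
Jordan blocks: (-5, 2), (4, 2), (4, 1)

λ = -5: successive nullity increments [1, 1] count blocks of size ≥ k; block sizes are [2].
λ = 4: successive nullity increments [2, 1] count blocks of size ≥ k; block sizes are [2, 1].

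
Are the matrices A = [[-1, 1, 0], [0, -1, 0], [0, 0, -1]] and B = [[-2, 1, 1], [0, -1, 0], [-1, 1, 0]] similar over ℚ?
Two matrices over a field are similar if and only if they have the same invariant factors.

Both A and B have characteristic polynomial (x + 1)^3 and minimal polynomial (x + 1)^2. Computing further, both have invariant factors x + 1, (x + 1)^2. Hence A and B are similar.

Yes.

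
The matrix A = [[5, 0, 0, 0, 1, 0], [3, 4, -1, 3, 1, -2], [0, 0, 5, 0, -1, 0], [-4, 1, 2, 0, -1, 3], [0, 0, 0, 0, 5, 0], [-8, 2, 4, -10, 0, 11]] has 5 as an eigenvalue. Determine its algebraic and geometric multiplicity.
The characteristic polynomial is (x - 5)^6, so the factor x - 5 appears with exponent 6: the algebraic multiplicity is 6.

rank(A - 5I) = 3, so the eigenspace has dimension 6 - 3 = 3: the geometric multiplicity is 3.

Since 3 < 6, A is not diagonalizable.

algebraic multiplicity 6, geometric multiplicity 3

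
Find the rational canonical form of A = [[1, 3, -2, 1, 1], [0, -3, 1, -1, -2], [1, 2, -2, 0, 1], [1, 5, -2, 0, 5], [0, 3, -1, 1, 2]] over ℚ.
The invariant factors of A (the non-unit diagonal entries of the Smith normal form of xI - A over ℚ[x]) are x^2 + x - 1, x(x^2 + x - 1), each dividing the next. The characteristic polynomial is their product, x(x^2 + x - 1)^2.

The rational canonical form is the block-diagonal matrix of companion matrices C(f_i):
R = [[0, 1, 0, 0, 0], [1, -1, 0, 0, 0], [0, 0, 0, 0, 0], [0, 0, 1, 0, 1], [0, 0, 0, 1, -1]].

Note the characteristic polynomial does not split into linear factors over ℚ, so A has no Jordan form over ℚ; the rational canonical form exists over any field.

R = [[0, 1, 0, 0, 0], [1, -1, 0, 0, 0], [0, 0, 0, 0, 0], [0, 0, 1, 0, 1], [0, 0, 0, 1, -1]]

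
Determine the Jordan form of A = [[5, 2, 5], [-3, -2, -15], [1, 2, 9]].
The characteristic polynomial is det(xI - A) = (x - 4)^3, so the eigenvalues are 4 (algebraic multiplicity 3).

For λ = 4: rank(A - 4I) = 1, rank((A - 4I)^2) = 0. The eigenspace has dimension 3 - 1 = 2, so there are 2 Jordan blocks; the rank sequence gives block sizes [2, 1].

Assembling the blocks gives the Jordan form J above.

J = [[4, 1, 0], [0, 4, 0], [0, 0, 4]]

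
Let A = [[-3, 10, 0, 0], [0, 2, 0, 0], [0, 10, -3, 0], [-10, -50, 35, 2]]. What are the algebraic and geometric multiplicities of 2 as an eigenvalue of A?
The characteristic polynomial is (x - 2)^2(x + 3)^2, so the factor x - 2 appears with exponent 2: the algebraic multiplicity is 2.

rank(A - 2I) = 2, so the eigenspace has dimension 4 - 2 = 2: the geometric multiplicity is 2.

algebraic multiplicity 2, geometric multiplicity 2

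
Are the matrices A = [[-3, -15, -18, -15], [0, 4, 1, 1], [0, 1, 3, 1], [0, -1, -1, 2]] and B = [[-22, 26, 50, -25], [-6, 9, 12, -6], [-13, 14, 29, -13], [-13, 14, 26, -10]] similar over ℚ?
No.

Both have characteristic polynomial (x - 3)^3(x + 3), but the minimal polynomial of A is (x - 3)^3(x + 3) while the minimal polynomial of B is (x - 3)^2(x + 3). The minimal polynomial is a similarity invariant, so A and B are not similar.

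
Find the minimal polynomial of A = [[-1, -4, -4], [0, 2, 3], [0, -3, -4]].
The characteristic polynomial factors as (x + 1)^3. The minimal polynomial is ∏(x - λ)^{k_λ} where k_λ is the size of the largest Jordan block at λ.

For λ = -1: rank(A + I) = 1, and the largest Jordan block has size 2 (the smallest k with rank((A + I)^k) = rank((A + I)^(k+1))).

So m_A(x) = (x + 1)^2.

m_A(x) = (x + 1)^2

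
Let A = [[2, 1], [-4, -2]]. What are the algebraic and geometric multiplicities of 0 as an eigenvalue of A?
algebraic multiplicity 2, geometric multiplicity 1

The characteristic polynomial is x^2, so the factor x appears with exponent 2: the algebraic multiplicity is 2.

rank(A) = 1, so the eigenspace has dimension 2 - 1 = 1: the geometric multiplicity is 1.

Since 1 < 2, A is not diagonalizable.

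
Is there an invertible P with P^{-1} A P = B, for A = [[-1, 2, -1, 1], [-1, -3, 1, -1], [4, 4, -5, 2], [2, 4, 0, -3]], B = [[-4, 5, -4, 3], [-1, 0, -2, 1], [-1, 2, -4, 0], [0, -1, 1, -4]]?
Yes.

Two matrices over a field are similar if and only if they have the same invariant factors.

Both A and B have characteristic polynomial (x + 3)^4 and minimal polynomial (x + 3)^3. Computing further, both have invariant factors x + 3, (x + 3)^3. Hence A and B are similar.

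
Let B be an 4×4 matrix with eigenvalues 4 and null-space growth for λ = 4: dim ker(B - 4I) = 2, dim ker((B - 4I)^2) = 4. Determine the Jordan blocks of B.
λ = 4: successive nullity increments [2, 2] count blocks of size ≥ k; block sizes are [2, 2].

Jordan blocks: (4, 2), (4, 2)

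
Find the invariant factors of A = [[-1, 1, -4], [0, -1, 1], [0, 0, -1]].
The Jordan structure of A has elementary divisors (x + 1)^3. Arranging the block sizes at each eigenvalue in decreasing order and taking row products gives the invariant factors.

Invariant factors (smallest first, each dividing the next): (x + 1)^3.

Check: the last factor (x + 1)^3 is the minimal polynomial, and the product (x + 1)^3 is the characteristic polynomial.

(x + 1)^3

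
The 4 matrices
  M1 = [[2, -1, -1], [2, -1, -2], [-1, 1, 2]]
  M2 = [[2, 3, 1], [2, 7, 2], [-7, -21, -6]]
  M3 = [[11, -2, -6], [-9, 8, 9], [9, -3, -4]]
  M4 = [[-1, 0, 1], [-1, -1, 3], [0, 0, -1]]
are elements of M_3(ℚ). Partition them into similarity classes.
Characteristic polynomials: χ_{M1} = (x - 1)^3, χ_{M2} = (x - 1)^3, χ_{M3} = (x - 5)^3, χ_{M4} = (x + 1)^3.

{M1, M2}: invariant factors x - 1, (x - 1)^2.

{M3}: invariant factors x - 5, (x - 5)^2.

{M4}: invariant factors (x + 1)^3.

Matrices are similar if and only if their invariant-factor lists agree; the partition into similarity classes is {M1, M2}, {M3}, {M4}.

3 classes: {M1, M2}, {M3}, {M4}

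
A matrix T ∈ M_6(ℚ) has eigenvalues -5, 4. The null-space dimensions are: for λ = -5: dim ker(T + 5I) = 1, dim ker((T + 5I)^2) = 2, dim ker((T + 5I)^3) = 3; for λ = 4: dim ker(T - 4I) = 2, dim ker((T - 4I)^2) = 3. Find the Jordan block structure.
Jordan blocks: (-5, 3), (4, 2), (4, 1)

λ = -5: successive nullity increments [1, 1, 1] count blocks of size ≥ k; block sizes are [3].
λ = 4: successive nullity increments [2, 1] count blocks of size ≥ k; block sizes are [2, 1].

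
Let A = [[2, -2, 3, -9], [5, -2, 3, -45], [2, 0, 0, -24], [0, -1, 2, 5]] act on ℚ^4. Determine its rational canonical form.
The invariant factors of A (the non-unit diagonal entries of the Smith normal form of xI - A over ℚ[x]) are x(x - 3)^2(x + 1), each dividing the next. The characteristic polynomial is their product, x(x - 3)^2(x + 1).

The rational canonical form is the block-diagonal matrix of companion matrices C(f_i):
R = [[0, 0, 0, 0], [1, 0, 0, -9], [0, 1, 0, -3], [0, 0, 1, 5]].

R = [[0, 0, 0, 0], [1, 0, 0, -9], [0, 1, 0, -3], [0, 0, 1, 5]]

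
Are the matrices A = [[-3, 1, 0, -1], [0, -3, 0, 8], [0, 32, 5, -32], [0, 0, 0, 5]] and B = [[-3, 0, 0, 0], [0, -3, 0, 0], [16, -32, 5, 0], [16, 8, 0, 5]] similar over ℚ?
No.

Both have characteristic polynomial (x - 5)^2(x + 3)^2, but the minimal polynomial of A is (x - 5)(x + 3)^2 while the minimal polynomial of B is (x - 5)(x + 3). The minimal polynomial is a similarity invariant, so A and B are not similar.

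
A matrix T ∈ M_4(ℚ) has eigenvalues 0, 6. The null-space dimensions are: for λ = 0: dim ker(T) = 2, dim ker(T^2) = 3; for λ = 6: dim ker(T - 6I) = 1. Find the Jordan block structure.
λ = 0: successive nullity increments [2, 1] count blocks of size ≥ k; block sizes are [2, 1].
λ = 6: successive nullity increments [1] count blocks of size ≥ k; block sizes are [1].

Jordan blocks: (0, 2), (0, 1), (6, 1)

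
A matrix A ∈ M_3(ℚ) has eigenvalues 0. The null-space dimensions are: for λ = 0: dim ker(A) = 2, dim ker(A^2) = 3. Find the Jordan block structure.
λ = 0: successive nullity increments [2, 1] count blocks of size ≥ k; block sizes are [2, 1].

Jordan blocks: (0, 2), (0, 1)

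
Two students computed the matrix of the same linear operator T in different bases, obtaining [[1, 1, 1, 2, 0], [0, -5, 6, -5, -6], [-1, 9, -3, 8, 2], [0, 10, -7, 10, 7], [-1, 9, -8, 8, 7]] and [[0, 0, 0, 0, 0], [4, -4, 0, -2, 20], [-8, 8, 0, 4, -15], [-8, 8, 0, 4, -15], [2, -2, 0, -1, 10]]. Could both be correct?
No.

Both have characteristic polynomial x^3(x - 5)^2, but the minimal polynomial of A is x^2(x - 5)^2 while the minimal polynomial of B is x(x - 5)^2. The minimal polynomial is a similarity invariant, so A and B are not similar.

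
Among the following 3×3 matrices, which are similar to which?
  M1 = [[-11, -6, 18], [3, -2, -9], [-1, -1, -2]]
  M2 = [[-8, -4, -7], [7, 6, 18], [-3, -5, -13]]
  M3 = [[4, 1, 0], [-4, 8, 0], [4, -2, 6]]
3 classes: {M1}, {M2}, {M3}

Characteristic polynomials: χ_{M1} = (x + 5)^3, χ_{M2} = (x + 5)^3, χ_{M3} = (x - 6)^3.

{M1}: invariant factors x + 5, (x + 5)^2.

{M2}: invariant factors (x + 5)^3.

{M3}: invariant factors x - 6, (x - 6)^2.

Matrices are similar if and only if their invariant-factor lists agree; the partition into similarity classes is {M1}, {M2}, {M3}.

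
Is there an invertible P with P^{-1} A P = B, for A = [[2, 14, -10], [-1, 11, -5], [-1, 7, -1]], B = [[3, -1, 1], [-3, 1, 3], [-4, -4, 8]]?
Yes.

Two matrices over a field are similar if and only if they have the same invariant factors.

Both A and B have characteristic polynomial (x - 4)^3 and minimal polynomial (x - 4)^2. Computing further, both have invariant factors x - 4, (x - 4)^2. Hence A and B are similar.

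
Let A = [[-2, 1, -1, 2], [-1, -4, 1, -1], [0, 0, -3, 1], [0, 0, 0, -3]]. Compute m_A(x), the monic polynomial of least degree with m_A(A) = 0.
m_A(x) = (x + 3)^2

The characteristic polynomial factors as (x + 3)^4. The minimal polynomial is ∏(x - λ)^{k_λ} where k_λ is the size of the largest Jordan block at λ.

For λ = -3: rank(A + 3I) = 2, and the largest Jordan block has size 2 (the smallest k with rank((A + 3I)^k) = rank((A + 3I)^(k+1))).

So m_A(x) = (x + 3)^2.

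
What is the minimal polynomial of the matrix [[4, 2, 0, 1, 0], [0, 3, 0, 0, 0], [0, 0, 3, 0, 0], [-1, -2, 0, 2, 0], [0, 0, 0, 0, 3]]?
m_A(x) = (x - 3)^2

The characteristic polynomial factors as (x - 3)^5. The minimal polynomial is ∏(x - λ)^{k_λ} where k_λ is the size of the largest Jordan block at λ.

For λ = 3: rank(A - 3I) = 1, and the largest Jordan block has size 2 (the smallest k with rank((A - 3I)^k) = rank((A - 3I)^(k+1))).

So m_A(x) = (x - 3)^2.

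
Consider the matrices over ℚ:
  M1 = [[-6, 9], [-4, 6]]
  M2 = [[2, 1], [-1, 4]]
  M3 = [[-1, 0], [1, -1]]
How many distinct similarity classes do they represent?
3 classes: {M1}, {M2}, {M3}

Characteristic polynomials: χ_{M1} = x^2, χ_{M2} = (x - 3)^2, χ_{M3} = (x + 1)^2.

{M1}: invariant factors x^2.

{M2}: invariant factors (x - 3)^2.

{M3}: invariant factors (x + 1)^2.

Matrices are similar if and only if their invariant-factor lists agree; the partition into similarity classes is {M1}, {M2}, {M3}.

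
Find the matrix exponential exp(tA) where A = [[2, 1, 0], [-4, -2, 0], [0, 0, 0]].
e^{tA} = [[2*t + 1, t, 0], [-4*t, 1 - 2*t, 0], [0, 0, 1]]

A has Jordan form J = [[0, 1, 0], [0, 0, 0], [0, 0, 0]] with A = PJP^{-1}, so e^{tA} = P e^{tJ} P^{-1}.

For a Jordan block J_k(λ), e^{tJ_k(λ)} = e^{λt} · (I + tN + t^2 N^2/2! + ... + t^{k-1} N^{k-1}/(k-1)!) where N is the nilpotent superdiagonal part.

Assembling the blocks and conjugating back gives the entries of e^{tA} as shown above.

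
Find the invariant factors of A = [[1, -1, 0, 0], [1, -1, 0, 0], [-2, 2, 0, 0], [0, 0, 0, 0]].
x, x, x^2

The Jordan structure of A has elementary divisors x^2, x, x. Arranging the block sizes at each eigenvalue in decreasing order and taking row products gives the invariant factors.

Invariant factors (smallest first, each dividing the next): x, x, x^2.

Check: the last factor x^2 is the minimal polynomial, and the product x^4 is the characteristic polynomial.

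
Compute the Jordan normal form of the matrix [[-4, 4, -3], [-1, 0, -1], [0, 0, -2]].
The characteristic polynomial is det(xI - A) = (x + 2)^3, so the eigenvalues are -2 (algebraic multiplicity 3).

For λ = -2: rank(A + 2I) = 2, rank((A + 2I)^2) = 1, rank((A + 2I)^3) = 0. The eigenspace has dimension 3 - 2 = 1, so there is 1 Jordan block; the rank sequence gives block sizes [3].

Assembling the blocks gives the Jordan form J above.

J = [[-2, 1, 0], [0, -2, 1], [0, 0, -2]]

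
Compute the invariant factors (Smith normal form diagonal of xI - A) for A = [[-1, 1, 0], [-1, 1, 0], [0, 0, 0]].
The Jordan structure of A has elementary divisors x^2, x. Arranging the block sizes at each eigenvalue in decreasing order and taking row products gives the invariant factors.

Invariant factors (smallest first, each dividing the next): x, x^2.

Check: the last factor x^2 is the minimal polynomial, and the product x^3 is the characteristic polynomial.

x, x^2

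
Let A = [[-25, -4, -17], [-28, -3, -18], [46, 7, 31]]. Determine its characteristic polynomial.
xI - A = [[x + 25, 4, 17], [28, x + 3, 18], [-46, -7, x - 31]].

Expanding det(xI - A) along the first row:
det(xI - A) = + (x + 25)·det([[x + 3, 18], [-7, x - 31]]) - (4)·det([[28, 18], [-46, x - 31]]) + (17)·det([[28, x + 3], [-46, -7]]).

Evaluating gives χ_A(x) = x^3 - 3x^2 + 3x - 1 = (x - 1)^3.

χ_A(x) = (x - 1)^3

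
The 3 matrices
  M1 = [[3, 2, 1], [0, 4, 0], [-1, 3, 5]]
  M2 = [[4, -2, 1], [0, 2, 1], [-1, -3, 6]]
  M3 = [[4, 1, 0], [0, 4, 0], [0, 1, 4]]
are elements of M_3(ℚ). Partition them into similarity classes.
2 classes: {M1, M2}, {M3}

Characteristic polynomials: χ_{M1} = (x - 4)^3, χ_{M2} = (x - 4)^3, χ_{M3} = (x - 4)^3.

{M1, M2}: invariant factors (x - 4)^3.

{M3}: invariant factors x - 4, (x - 4)^2.

Matrices are similar if and only if their invariant-factor lists agree; the partition into similarity classes is {M1, M2}, {M3}.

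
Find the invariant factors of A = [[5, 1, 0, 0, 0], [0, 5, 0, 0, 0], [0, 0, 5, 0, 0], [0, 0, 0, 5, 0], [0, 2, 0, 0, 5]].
x - 5, x - 5, x - 5, (x - 5)^2

The Jordan structure of A has elementary divisors (x - 5)^2, (x - 5), (x - 5), (x - 5). Arranging the block sizes at each eigenvalue in decreasing order and taking row products gives the invariant factors.

Invariant factors (smallest first, each dividing the next): x - 5, x - 5, x - 5, (x - 5)^2.

Check: the last factor (x - 5)^2 is the minimal polynomial, and the product (x - 5)^5 is the characteristic polynomial.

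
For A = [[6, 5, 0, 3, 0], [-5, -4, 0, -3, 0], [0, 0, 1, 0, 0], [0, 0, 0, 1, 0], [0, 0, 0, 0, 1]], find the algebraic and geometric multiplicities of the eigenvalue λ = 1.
The characteristic polynomial is (x - 1)^5, so the factor x - 1 appears with exponent 5: the algebraic multiplicity is 5.

rank(A - I) = 1, so the eigenspace has dimension 5 - 1 = 4: the geometric multiplicity is 4.

Since 4 < 5, A is not diagonalizable.

algebraic multiplicity 5, geometric multiplicity 4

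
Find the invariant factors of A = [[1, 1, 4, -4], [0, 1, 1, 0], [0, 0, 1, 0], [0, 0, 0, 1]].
x - 1, (x - 1)^3

The Jordan structure of A has elementary divisors (x - 1)^3, (x - 1). Arranging the block sizes at each eigenvalue in decreasing order and taking row products gives the invariant factors.

Invariant factors (smallest first, each dividing the next): x - 1, (x - 1)^3.

Check: the last factor (x - 1)^3 is the minimal polynomial, and the product (x - 1)^4 is the characteristic polynomial.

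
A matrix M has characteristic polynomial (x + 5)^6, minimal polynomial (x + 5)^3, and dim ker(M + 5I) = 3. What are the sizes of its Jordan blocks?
λ = -5: algebraic multiplicity 6 (exponent in χ_M), largest block size 3 (exponent in m_M), 3 blocks (geometric multiplicity). These force block sizes [3, 2, 1].

Jordan blocks: (-5, 3), (-5, 2), (-5, 1)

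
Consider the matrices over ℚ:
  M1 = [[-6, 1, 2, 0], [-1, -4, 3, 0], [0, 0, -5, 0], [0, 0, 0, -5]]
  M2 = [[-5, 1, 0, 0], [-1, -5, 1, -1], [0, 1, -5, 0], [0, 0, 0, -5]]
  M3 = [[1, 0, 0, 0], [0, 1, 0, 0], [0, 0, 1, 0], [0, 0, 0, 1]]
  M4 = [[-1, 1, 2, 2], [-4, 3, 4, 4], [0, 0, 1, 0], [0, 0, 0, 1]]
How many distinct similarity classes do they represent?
3 classes: {M1, M2}, {M3}, {M4}

Characteristic polynomials: χ_{M1} = (x + 5)^4, χ_{M2} = (x + 5)^4, χ_{M3} = (x - 1)^4, χ_{M4} = (x - 1)^4.

{M1, M2}: invariant factors x + 5, (x + 5)^3.

{M3}: invariant factors x - 1, x - 1, x - 1, x - 1.

{M4}: invariant factors x - 1, x - 1, (x - 1)^2.

Matrices are similar if and only if their invariant-factor lists agree; the partition into similarity classes is {M1, M2}, {M3}, {M4}.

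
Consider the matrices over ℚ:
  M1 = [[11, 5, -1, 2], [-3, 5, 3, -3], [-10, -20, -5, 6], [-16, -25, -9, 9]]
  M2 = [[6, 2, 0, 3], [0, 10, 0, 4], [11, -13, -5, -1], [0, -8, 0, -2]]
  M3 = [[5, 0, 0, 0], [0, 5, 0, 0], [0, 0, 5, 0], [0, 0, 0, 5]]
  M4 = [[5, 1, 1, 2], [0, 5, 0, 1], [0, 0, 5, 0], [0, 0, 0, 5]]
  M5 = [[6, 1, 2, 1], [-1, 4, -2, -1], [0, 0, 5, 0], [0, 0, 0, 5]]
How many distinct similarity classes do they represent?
Characteristic polynomials: χ_{M1} = (x - 5)^4, χ_{M2} = (x - 6)^2(x - 2)(x + 5), χ_{M3} = (x - 5)^4, χ_{M4} = (x - 5)^4, χ_{M5} = (x - 5)^4.

{M1, M4}: invariant factors x - 5, (x - 5)^3.

{M2}: invariant factors (x - 6)^2(x - 2)(x + 5).

{M3}: invariant factors x - 5, x - 5, x - 5, x - 5.

{M5}: invariant factors x - 5, x - 5, (x - 5)^2.

Matrices are similar if and only if their invariant-factor lists agree; the partition into similarity classes is {M1, M4}, {M2}, {M3}, {M5}.

4 classes: {M1, M4}, {M2}, {M3}, {M5}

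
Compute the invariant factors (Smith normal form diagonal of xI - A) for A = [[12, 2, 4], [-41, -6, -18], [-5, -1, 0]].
The Jordan structure of A has elementary divisors (x - 2)^3. Arranging the block sizes at each eigenvalue in decreasing order and taking row products gives the invariant factors.

Invariant factors (smallest first, each dividing the next): (x - 2)^3.

Check: the last factor (x - 2)^3 is the minimal polynomial, and the product (x - 2)^3 is the characteristic polynomial.

(x - 2)^3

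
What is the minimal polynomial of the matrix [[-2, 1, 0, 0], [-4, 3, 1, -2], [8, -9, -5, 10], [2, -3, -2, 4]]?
m_A(x) = x^3

The characteristic polynomial factors as x^4. The minimal polynomial is ∏(x - λ)^{k_λ} where k_λ is the size of the largest Jordan block at λ.

For λ = 0: rank(A) = 2, and the largest Jordan block has size 3 (the smallest k with rank(A^k) = rank(A^(k+1))).

So m_A(x) = x^3.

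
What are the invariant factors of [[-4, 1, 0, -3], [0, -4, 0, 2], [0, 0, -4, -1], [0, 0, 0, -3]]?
x + 4, (x + 3)(x + 4)^2

The Jordan structure of A has elementary divisors (x + 4)^2, (x + 4), (x + 3). Arranging the block sizes at each eigenvalue in decreasing order and taking row products gives the invariant factors.

Invariant factors (smallest first, each dividing the next): x + 4, (x + 3)(x + 4)^2.

Check: the last factor (x + 3)(x + 4)^2 is the minimal polynomial, and the product (x + 3)(x + 4)^3 is the characteristic polynomial.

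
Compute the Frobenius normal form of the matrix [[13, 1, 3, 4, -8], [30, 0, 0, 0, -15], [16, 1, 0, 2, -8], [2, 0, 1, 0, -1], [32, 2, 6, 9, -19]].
R = [[-3, 0, 0, 0, 0], [0, 0, 0, 0, -15], [0, 1, 0, 0, -2], [0, 0, 1, 0, 1], [0, 0, 0, 1, -3]]

The invariant factors of A (the non-unit diagonal entries of the Smith normal form of xI - A over ℚ[x]) are x + 3, (x + 3)(x^3 - x + 5), each dividing the next. The characteristic polynomial is their product, (x + 3)^2(x^3 - x + 5).

The rational canonical form is the block-diagonal matrix of companion matrices C(f_i):
R = [[-3, 0, 0, 0, 0], [0, 0, 0, 0, -15], [0, 1, 0, 0, -2], [0, 0, 1, 0, 1], [0, 0, 0, 1, -3]].

Note the characteristic polynomial does not split into linear factors over ℚ, so A has no Jordan form over ℚ; the rational canonical form exists over any field.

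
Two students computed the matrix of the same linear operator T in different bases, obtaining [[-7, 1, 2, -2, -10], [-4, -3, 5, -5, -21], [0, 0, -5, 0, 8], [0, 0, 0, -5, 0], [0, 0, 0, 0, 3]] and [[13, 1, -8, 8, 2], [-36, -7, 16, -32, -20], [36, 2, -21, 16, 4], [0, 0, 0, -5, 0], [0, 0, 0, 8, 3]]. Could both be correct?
Both have characteristic polynomial (x - 3)(x + 5)^4, but the minimal polynomial of A is (x - 3)(x + 5)^3 while the minimal polynomial of B is (x - 3)(x + 5)^2. The minimal polynomial is a similarity invariant, so A and B are not similar.

No.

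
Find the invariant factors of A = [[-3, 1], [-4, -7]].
The Jordan structure of A has elementary divisors (x + 5)^2. Arranging the block sizes at each eigenvalue in decreasing order and taking row products gives the invariant factors.

Invariant factors (smallest first, each dividing the next): (x + 5)^2.

Check: the last factor (x + 5)^2 is the minimal polynomial, and the product (x + 5)^2 is the characteristic polynomial.

(x + 5)^2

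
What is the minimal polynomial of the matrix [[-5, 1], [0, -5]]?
m_A(x) = (x + 5)^2

The characteristic polynomial factors as (x + 5)^2. The minimal polynomial is ∏(x - λ)^{k_λ} where k_λ is the size of the largest Jordan block at λ.

For λ = -5: rank(A + 5I) = 1, and the largest Jordan block has size 2 (the smallest k with rank((A + 5I)^k) = rank((A + 5I)^(k+1))).

So m_A(x) = (x + 5)^2.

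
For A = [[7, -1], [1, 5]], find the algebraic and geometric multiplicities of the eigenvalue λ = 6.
The characteristic polynomial is (x - 6)^2, so the factor x - 6 appears with exponent 2: the algebraic multiplicity is 2.

rank(A - 6I) = 1, so the eigenspace has dimension 2 - 1 = 1: the geometric multiplicity is 1.

Since 1 < 2, A is not diagonalizable.

algebraic multiplicity 2, geometric multiplicity 1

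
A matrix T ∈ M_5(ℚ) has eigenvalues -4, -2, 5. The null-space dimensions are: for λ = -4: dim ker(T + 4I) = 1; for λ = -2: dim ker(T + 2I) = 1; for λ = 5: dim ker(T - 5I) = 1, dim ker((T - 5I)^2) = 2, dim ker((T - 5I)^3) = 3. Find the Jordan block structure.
λ = -4: successive nullity increments [1] count blocks of size ≥ k; block sizes are [1].
λ = -2: successive nullity increments [1] count blocks of size ≥ k; block sizes are [1].
λ = 5: successive nullity increments [1, 1, 1] count blocks of size ≥ k; block sizes are [3].

Jordan blocks: (-4, 1), (-2, 1), (5, 3)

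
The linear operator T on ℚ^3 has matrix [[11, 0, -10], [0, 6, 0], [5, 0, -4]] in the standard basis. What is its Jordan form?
The characteristic polynomial is det(xI - A) = (x - 6)^2(x - 1), so the eigenvalues are 1 (algebraic multiplicity 1), 6 (algebraic multiplicity 2).

For λ = 1: algebraic multiplicity 1 gives one 1×1 block.

For λ = 6: rank(A - 6I) = 1. The eigenspace has dimension 3 - 1 = 2, so there are 2 Jordan blocks; the rank sequence gives block sizes [1, 1].

Assembling the blocks gives the Jordan form J above.

J = [[1, 0, 0], [0, 6, 0], [0, 0, 6]]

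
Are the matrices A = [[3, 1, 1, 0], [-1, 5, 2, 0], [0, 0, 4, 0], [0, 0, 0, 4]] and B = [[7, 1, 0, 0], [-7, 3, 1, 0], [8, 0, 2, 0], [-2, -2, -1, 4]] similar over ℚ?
Two matrices over a field are similar if and only if they have the same invariant factors.

Both A and B have characteristic polynomial (x - 4)^4 and minimal polynomial (x - 4)^3. Computing further, both have invariant factors x - 4, (x - 4)^3. Hence A and B are similar.

Yes.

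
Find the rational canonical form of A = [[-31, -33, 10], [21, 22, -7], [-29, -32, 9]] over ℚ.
The invariant factors of A (the non-unit diagonal entries of the Smith normal form of xI - A over ℚ[x]) are x^3 - 4x - 4, each dividing the next. The characteristic polynomial is their product, x^3 - 4x - 4.

The rational canonical form is the block-diagonal matrix of companion matrices C(f_i):
R = [[0, 0, 4], [1, 0, 4], [0, 1, 0]].

Note the characteristic polynomial does not split into linear factors over ℚ, so A has no Jordan form over ℚ; the rational canonical form exists over any field.

R = [[0, 0, 4], [1, 0, 4], [0, 1, 0]]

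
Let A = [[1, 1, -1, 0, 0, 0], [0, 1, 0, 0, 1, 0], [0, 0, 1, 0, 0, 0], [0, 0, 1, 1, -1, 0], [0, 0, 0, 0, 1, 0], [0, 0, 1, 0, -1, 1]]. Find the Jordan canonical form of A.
The characteristic polynomial is det(xI - A) = (x - 1)^6, so the eigenvalues are 1 (algebraic multiplicity 6).

For λ = 1: rank(A - I) = 3, rank((A - I)^2) = 1, rank((A - I)^3) = 0. The eigenspace has dimension 6 - 3 = 3, so there are 3 Jordan blocks; the rank sequence gives block sizes [3, 2, 1].

Assembling the blocks gives the Jordan form J above.

J = [[1, 1, 0, 0, 0, 0], [0, 1, 1, 0, 0, 0], [0, 0, 1, 0, 0, 0], [0, 0, 0, 1, 1, 0], [0, 0, 0, 0, 1, 0], [0, 0, 0, 0, 0, 1]]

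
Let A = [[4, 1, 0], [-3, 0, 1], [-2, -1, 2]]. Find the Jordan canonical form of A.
The characteristic polynomial is det(xI - A) = (x - 2)^3, so the eigenvalues are 2 (algebraic multiplicity 3).

For λ = 2: rank(A - 2I) = 2, rank((A - 2I)^2) = 1, rank((A - 2I)^3) = 0. The eigenspace has dimension 3 - 2 = 1, so there is 1 Jordan block; the rank sequence gives block sizes [3].

Assembling the blocks gives the Jordan form J above.

J = [[2, 1, 0], [0, 2, 1], [0, 0, 2]]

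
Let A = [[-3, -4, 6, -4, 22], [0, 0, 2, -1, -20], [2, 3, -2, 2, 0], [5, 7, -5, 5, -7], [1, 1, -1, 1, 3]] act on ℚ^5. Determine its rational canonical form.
The invariant factors of A (the non-unit diagonal entries of the Smith normal form of xI - A over ℚ[x]) are (x - 2)(x - 1)(x^3 + 3x - 5), each dividing the next. The characteristic polynomial is their product, (x - 2)(x - 1)(x^3 + 3x - 5).

The rational canonical form is the block-diagonal matrix of companion matrices C(f_i):
R = [[0, 0, 0, 0, 10], [1, 0, 0, 0, -21], [0, 1, 0, 0, 14], [0, 0, 1, 0, -5], [0, 0, 0, 1, 3]].

Note the characteristic polynomial does not split into linear factors over ℚ, so A has no Jordan form over ℚ; the rational canonical form exists over any field.

R = [[0, 0, 0, 0, 10], [1, 0, 0, 0, -21], [0, 1, 0, 0, 14], [0, 0, 1, 0, -5], [0, 0, 0, 1, 3]]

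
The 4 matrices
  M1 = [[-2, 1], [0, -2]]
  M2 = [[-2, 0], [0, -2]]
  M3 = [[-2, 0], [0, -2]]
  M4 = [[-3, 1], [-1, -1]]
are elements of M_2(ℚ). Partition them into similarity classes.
Characteristic polynomials: χ_{M1} = (x + 2)^2, χ_{M2} = (x + 2)^2, χ_{M3} = (x + 2)^2, χ_{M4} = (x + 2)^2.

{M1, M4}: invariant factors (x + 2)^2.

{M2, M3}: invariant factors x + 2, x + 2.

Matrices are similar if and only if their invariant-factor lists agree; the partition into similarity classes is {M1, M4}, {M2, M3}.

2 classes: {M1, M4}, {M2, M3}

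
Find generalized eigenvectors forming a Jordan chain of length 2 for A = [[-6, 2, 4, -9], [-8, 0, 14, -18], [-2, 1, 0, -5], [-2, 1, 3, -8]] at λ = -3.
We seek v_1 ∈ ker((A + 3I)^2) \ ker(A + 3I), then set v_{i+1} = (A + 3I) v_i.

One such chain is v_1 = [[-2, 2, 0, 1]]^T, v_2 = [[1, 4, 1, 1]]^T. Check: (A + 3I) v_2 = [[0, 0, 0, 0]]^T = 0.

v_1 = [[-2, 2, 0, 1]]^T, v_2 = [[1, 4, 1, 1]]^T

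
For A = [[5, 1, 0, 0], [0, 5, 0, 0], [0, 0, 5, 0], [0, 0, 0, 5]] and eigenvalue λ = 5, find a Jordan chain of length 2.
v_1 = [[1, 1, -2, 1]]^T, v_2 = [[1, 0, 0, 0]]^T

We seek v_1 ∈ ker((A - 5I)^2) \ ker(A - 5I), then set v_{i+1} = (A - 5I) v_i.

One such chain is v_1 = [[1, 1, -2, 1]]^T, v_2 = [[1, 0, 0, 0]]^T. Check: (A - 5I) v_2 = [[0, 0, 0, 0]]^T = 0.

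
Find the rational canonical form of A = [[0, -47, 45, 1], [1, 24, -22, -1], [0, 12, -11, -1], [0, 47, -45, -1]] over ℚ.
The invariant factors of A (the non-unit diagonal entries of the Smith normal form of xI - A over ℚ[x]) are x^2(x - 6)^2, each dividing the next. The characteristic polynomial is their product, x^2(x - 6)^2.

The rational canonical form is the block-diagonal matrix of companion matrices C(f_i):
R = [[0, 0, 0, 0], [1, 0, 0, 0], [0, 1, 0, -36], [0, 0, 1, 12]].

R = [[0, 0, 0, 0], [1, 0, 0, 0], [0, 1, 0, -36], [0, 0, 1, 12]]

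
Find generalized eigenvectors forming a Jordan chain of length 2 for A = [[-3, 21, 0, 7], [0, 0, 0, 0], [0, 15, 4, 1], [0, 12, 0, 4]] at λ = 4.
v_1 = [[1, 0, 0, 1]]^T, v_2 = [[0, 0, 1, 0]]^T

We seek v_1 ∈ ker((A - 4I)^2) \ ker(A - 4I), then set v_{i+1} = (A - 4I) v_i.

One such chain is v_1 = [[1, 0, 0, 1]]^T, v_2 = [[0, 0, 1, 0]]^T. Check: (A - 4I) v_2 = [[0, 0, 0, 0]]^T = 0.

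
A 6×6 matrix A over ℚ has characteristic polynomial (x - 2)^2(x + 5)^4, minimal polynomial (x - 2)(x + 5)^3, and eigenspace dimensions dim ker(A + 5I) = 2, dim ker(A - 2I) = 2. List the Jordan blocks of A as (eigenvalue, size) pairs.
λ = -5: algebraic multiplicity 4 (exponent in χ_A), largest block size 3 (exponent in m_A), 2 blocks (geometric multiplicity). These force block sizes [3, 1].
λ = 2: algebraic multiplicity 2 (exponent in χ_A), largest block size 1 (exponent in m_A), 2 blocks (geometric multiplicity). These force block sizes [1, 1].

Jordan blocks: (-5, 3), (-5, 1), (2, 1), (2, 1)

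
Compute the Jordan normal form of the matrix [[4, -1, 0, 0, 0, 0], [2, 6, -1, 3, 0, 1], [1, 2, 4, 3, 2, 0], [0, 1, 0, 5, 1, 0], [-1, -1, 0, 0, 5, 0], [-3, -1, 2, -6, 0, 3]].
J = [[4, 1, 0, 0, 0, 0], [0, 4, 1, 0, 0, 0], [0, 0, 4, 0, 0, 0], [0, 0, 0, 5, 1, 0], [0, 0, 0, 0, 5, 0], [0, 0, 0, 0, 0, 5]]

The characteristic polynomial is det(xI - A) = (x - 5)^3(x - 4)^3, so the eigenvalues are 4 (algebraic multiplicity 3), 5 (algebraic multiplicity 3).

For λ = 4: rank(A - 4I) = 5, rank((A - 4I)^2) = 4, rank((A - 4I)^3) = 3. The eigenspace has dimension 6 - 5 = 1, so there is 1 Jordan block; the rank sequence gives block sizes [3].

For λ = 5: rank(A - 5I) = 4, rank((A - 5I)^2) = 3. The eigenspace has dimension 6 - 4 = 2, so there are 2 Jordan blocks; the rank sequence gives block sizes [2, 1].

Assembling the blocks gives the Jordan form J above.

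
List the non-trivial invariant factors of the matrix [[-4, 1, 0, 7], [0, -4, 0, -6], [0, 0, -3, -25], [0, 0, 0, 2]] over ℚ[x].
The Jordan structure of A has elementary divisors (x + 4)^2, (x + 3), (x - 2). Arranging the block sizes at each eigenvalue in decreasing order and taking row products gives the invariant factors.

Invariant factors (smallest first, each dividing the next): (x - 2)(x + 3)(x + 4)^2.

Check: the last factor (x - 2)(x + 3)(x + 4)^2 is the minimal polynomial, and the product (x - 2)(x + 3)(x + 4)^2 is the characteristic polynomial.

(x - 2)(x + 3)(x + 4)^2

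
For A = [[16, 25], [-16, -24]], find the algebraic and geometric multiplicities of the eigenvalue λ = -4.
The characteristic polynomial is (x + 4)^2, so the factor x + 4 appears with exponent 2: the algebraic multiplicity is 2.

rank(A + 4I) = 1, so the eigenspace has dimension 2 - 1 = 1: the geometric multiplicity is 1.

Since 1 < 2, A is not diagonalizable.

algebraic multiplicity 2, geometric multiplicity 1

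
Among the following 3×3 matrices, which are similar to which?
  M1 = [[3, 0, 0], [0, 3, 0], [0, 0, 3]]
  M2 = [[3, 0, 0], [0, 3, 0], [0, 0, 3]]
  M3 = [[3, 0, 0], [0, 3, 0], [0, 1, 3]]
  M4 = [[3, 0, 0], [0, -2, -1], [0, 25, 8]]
Characteristic polynomials: χ_{M1} = (x - 3)^3, χ_{M2} = (x - 3)^3, χ_{M3} = (x - 3)^3, χ_{M4} = (x - 3)^3.

{M1, M2}: invariant factors x - 3, x - 3, x - 3.

{M3, M4}: invariant factors x - 3, (x - 3)^2.

Matrices are similar if and only if their invariant-factor lists agree; the partition into similarity classes is {M1, M2}, {M3, M4}.

2 classes: {M1, M2}, {M3, M4}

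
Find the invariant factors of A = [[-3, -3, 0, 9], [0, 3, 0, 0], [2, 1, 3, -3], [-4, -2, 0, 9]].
x - 3, x - 3, (x - 3)^2

The Jordan structure of A has elementary divisors (x - 3)^2, (x - 3), (x - 3). Arranging the block sizes at each eigenvalue in decreasing order and taking row products gives the invariant factors.

Invariant factors (smallest first, each dividing the next): x - 3, x - 3, (x - 3)^2.

Check: the last factor (x - 3)^2 is the minimal polynomial, and the product (x - 3)^4 is the characteristic polynomial.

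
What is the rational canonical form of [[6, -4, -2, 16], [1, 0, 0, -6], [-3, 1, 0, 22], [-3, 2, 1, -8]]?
R = [[0, 0, 0, 0], [1, 0, 0, -8], [0, 1, 0, 12], [0, 0, 1, -2]]

The invariant factors of A (the non-unit diagonal entries of the Smith normal form of xI - A over ℚ[x]) are x(x - 2)(x^2 + 4x - 4), each dividing the next. The characteristic polynomial is their product, x(x - 2)(x^2 + 4x - 4).

The rational canonical form is the block-diagonal matrix of companion matrices C(f_i):
R = [[0, 0, 0, 0], [1, 0, 0, -8], [0, 1, 0, 12], [0, 0, 1, -2]].

Note the characteristic polynomial does not split into linear factors over ℚ, so A has no Jordan form over ℚ; the rational canonical form exists over any field.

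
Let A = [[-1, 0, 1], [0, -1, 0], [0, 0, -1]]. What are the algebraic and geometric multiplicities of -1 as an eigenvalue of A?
algebraic multiplicity 3, geometric multiplicity 2

The characteristic polynomial is (x + 1)^3, so the factor x + 1 appears with exponent 3: the algebraic multiplicity is 3.

rank(A + I) = 1, so the eigenspace has dimension 3 - 1 = 2: the geometric multiplicity is 2.

Since 2 < 3, A is not diagonalizable.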